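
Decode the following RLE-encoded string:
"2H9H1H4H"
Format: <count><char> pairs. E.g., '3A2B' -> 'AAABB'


Expanding each <count><char> pair:
  2H -> 'HH'
  9H -> 'HHHHHHHHH'
  1H -> 'H'
  4H -> 'HHHH'

Decoded = HHHHHHHHHHHHHHHH


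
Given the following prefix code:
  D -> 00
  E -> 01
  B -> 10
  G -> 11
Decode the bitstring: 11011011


Decoding step by step:
Bits 11 -> G
Bits 01 -> E
Bits 10 -> B
Bits 11 -> G


Decoded message: GEBG


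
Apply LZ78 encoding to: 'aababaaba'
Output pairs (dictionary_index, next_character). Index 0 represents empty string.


LZ78 encoding steps:
Dictionary: {0: ''}
Step 1: w='' (idx 0), next='a' -> output (0, 'a'), add 'a' as idx 1
Step 2: w='a' (idx 1), next='b' -> output (1, 'b'), add 'ab' as idx 2
Step 3: w='ab' (idx 2), next='a' -> output (2, 'a'), add 'aba' as idx 3
Step 4: w='aba' (idx 3), end of input -> output (3, '')


Encoded: [(0, 'a'), (1, 'b'), (2, 'a'), (3, '')]


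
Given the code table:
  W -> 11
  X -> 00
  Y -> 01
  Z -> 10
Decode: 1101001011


Decoding:
11 -> W
01 -> Y
00 -> X
10 -> Z
11 -> W


Result: WYXZW


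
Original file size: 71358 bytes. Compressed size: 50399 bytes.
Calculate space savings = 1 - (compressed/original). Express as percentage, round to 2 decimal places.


ratio = compressed/original = 50399/71358 = 0.706284
savings = 1 - ratio = 1 - 0.706284 = 0.293716
as a percentage: 0.293716 * 100 = 29.37%

Space savings = 1 - 50399/71358 = 29.37%


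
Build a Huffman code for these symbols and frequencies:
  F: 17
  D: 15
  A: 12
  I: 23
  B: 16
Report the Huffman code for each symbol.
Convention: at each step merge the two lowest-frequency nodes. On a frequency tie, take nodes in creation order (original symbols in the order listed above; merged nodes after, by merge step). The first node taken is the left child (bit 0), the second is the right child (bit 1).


Huffman tree construction:
Step 1: Merge A(12) + D(15) = 27
Step 2: Merge B(16) + F(17) = 33
Step 3: Merge I(23) + (A+D)(27) = 50
Step 4: Merge (B+F)(33) + (I+(A+D))(50) = 83
Read each symbol's code off the tree from the root (left child = 0, right child = 1).

Codes:
  F: 01 (length 2)
  D: 111 (length 3)
  A: 110 (length 3)
  I: 10 (length 2)
  B: 00 (length 2)
Average code length: 193/83 = 2.3253 bits/symbol


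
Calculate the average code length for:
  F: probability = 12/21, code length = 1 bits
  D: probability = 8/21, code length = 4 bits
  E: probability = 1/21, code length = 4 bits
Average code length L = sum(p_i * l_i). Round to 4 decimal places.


Weighted contributions p_i * l_i:
  F: (12/21) * 1 = 12/21
  D: (8/21) * 4 = 32/21
  E: (1/21) * 4 = 4/21
Sum = (12 + 32 + 4)/21 = 48/21

L = 48/21 = 2.2857 bits/symbol


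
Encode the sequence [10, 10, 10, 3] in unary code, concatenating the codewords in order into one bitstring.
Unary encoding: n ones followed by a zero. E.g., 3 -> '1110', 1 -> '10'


Encode each number as n ones followed by a terminating 0:
  10 -> 11111111110 (11 bits)
  10 -> 11111111110 (11 bits)
  10 -> 11111111110 (11 bits)
  3 -> 1110 (4 bits)
Total length = 11 + 11 + 11 + 4 = 37 bits.

Unary([10, 10, 10, 3]) = 1111111111011111111110111111111101110 (37 bits)


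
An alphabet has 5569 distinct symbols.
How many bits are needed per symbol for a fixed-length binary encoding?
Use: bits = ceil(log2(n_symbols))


log2(5569) = 12.4432
Bracket: 2^12 = 4096 < 5569 <= 2^13 = 8192
So ceil(log2(5569)) = 13

bits = ceil(log2(5569)) = ceil(12.4432) = 13 bits


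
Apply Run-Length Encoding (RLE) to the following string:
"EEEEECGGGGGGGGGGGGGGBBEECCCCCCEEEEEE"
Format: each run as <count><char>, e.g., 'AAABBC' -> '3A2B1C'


Scanning runs left to right:
  i=0: run of 'E' x 5 -> '5E'
  i=5: run of 'C' x 1 -> '1C'
  i=6: run of 'G' x 14 -> '14G'
  i=20: run of 'B' x 2 -> '2B'
  i=22: run of 'E' x 2 -> '2E'
  i=24: run of 'C' x 6 -> '6C'
  i=30: run of 'E' x 6 -> '6E'

RLE = 5E1C14G2B2E6C6E


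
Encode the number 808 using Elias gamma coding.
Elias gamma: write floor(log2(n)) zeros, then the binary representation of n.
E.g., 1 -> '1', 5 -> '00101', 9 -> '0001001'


num_bits = floor(log2(808)) + 1 = 10
leading_zeros = num_bits - 1 = 9
binary(808) = 1100101000

Elias gamma(808) = '000000000' + '1100101000' = 0000000001100101000 (19 bits)


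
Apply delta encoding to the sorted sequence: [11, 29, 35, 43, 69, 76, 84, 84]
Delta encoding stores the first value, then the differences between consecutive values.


First value: 11
Deltas:
  29 - 11 = 18
  35 - 29 = 6
  43 - 35 = 8
  69 - 43 = 26
  76 - 69 = 7
  84 - 76 = 8
  84 - 84 = 0


Delta encoded: [11, 18, 6, 8, 26, 7, 8, 0]


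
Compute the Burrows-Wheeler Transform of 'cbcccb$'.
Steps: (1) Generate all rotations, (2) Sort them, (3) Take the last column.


Rotations (sorted):
  0: $cbcccb -> last char: b
  1: b$cbccc -> last char: c
  2: bcccb$c -> last char: c
  3: cb$cbcc -> last char: c
  4: cbcccb$ -> last char: $
  5: ccb$cbc -> last char: c
  6: cccb$cb -> last char: b


BWT = bccc$cb


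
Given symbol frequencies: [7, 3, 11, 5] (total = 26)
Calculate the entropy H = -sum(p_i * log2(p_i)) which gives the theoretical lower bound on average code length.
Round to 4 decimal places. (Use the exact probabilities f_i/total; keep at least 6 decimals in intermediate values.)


Per-symbol terms -p_i * log2(p_i) with p_i = f_i/26:
  p = 7/26 = 0.269231: log2(p) = -1.893085, -p*log2(p) = 0.509677
  p = 3/26 = 0.115385: log2(p) = -3.115477, -p*log2(p) = 0.359478
  p = 11/26 = 0.423077: log2(p) = -1.241008, -p*log2(p) = 0.525042
  p = 5/26 = 0.192308: log2(p) = -2.378512, -p*log2(p) = 0.457406
H = 0.509677 + 0.359478 + 0.525042 + 0.457406 = 1.851603

H = 1.8516 bits/symbol


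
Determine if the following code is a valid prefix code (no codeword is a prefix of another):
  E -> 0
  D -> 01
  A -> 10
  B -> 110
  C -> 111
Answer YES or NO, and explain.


Checking each pair (does one codeword prefix another?):
  E='0' vs D='01': prefix -- VIOLATION

NO -- this is NOT a valid prefix code. E (0) is a prefix of D (01).


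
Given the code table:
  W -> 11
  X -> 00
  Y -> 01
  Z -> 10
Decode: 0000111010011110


Decoding:
00 -> X
00 -> X
11 -> W
10 -> Z
10 -> Z
01 -> Y
11 -> W
10 -> Z


Result: XXWZZYWZ


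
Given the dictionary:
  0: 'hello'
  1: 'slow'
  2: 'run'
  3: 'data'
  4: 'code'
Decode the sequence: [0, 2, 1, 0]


Look up each index in the dictionary:
  0 -> 'hello'
  2 -> 'run'
  1 -> 'slow'
  0 -> 'hello'

Decoded: "hello run slow hello"


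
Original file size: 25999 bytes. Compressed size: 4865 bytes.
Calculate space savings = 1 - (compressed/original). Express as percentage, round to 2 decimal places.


ratio = compressed/original = 4865/25999 = 0.187123
savings = 1 - ratio = 1 - 0.187123 = 0.812877
as a percentage: 0.812877 * 100 = 81.29%

Space savings = 1 - 4865/25999 = 81.29%


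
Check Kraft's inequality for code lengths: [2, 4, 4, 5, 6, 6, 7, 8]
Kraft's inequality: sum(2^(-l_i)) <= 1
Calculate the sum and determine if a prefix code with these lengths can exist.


Sum = 2^(-2) + 2^(-4) + 2^(-4) + 2^(-5) + 2^(-6) + 2^(-6) + 2^(-7) + 2^(-8)
    = 0.25 + 0.0625 + 0.0625 + 0.03125 + 0.015625 + 0.015625 + 0.0078125 + 0.00390625
    = 115/256 = 0.44921875
Since 0.44921875 <= 1, Kraft's inequality IS satisfied.
A prefix code with these lengths CAN exist.

Kraft sum = 0.44921875. Satisfied.


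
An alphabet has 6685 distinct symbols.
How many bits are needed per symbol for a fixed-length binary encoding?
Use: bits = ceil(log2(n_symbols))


log2(6685) = 12.7067
Bracket: 2^12 = 4096 < 6685 <= 2^13 = 8192
So ceil(log2(6685)) = 13

bits = ceil(log2(6685)) = ceil(12.7067) = 13 bits


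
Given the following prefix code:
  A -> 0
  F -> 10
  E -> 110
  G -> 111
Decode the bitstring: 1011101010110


Decoding step by step:
Bits 10 -> F
Bits 111 -> G
Bits 0 -> A
Bits 10 -> F
Bits 10 -> F
Bits 110 -> E


Decoded message: FGAFFE


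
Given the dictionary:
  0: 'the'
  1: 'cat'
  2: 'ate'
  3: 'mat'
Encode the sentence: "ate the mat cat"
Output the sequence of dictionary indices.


Look up each word in the dictionary:
  'ate' -> 2
  'the' -> 0
  'mat' -> 3
  'cat' -> 1

Encoded: [2, 0, 3, 1]


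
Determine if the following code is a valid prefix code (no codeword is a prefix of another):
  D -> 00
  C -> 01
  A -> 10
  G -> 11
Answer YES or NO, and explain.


Checking each pair (does one codeword prefix another?):
  D='00' vs C='01': no prefix
  D='00' vs A='10': no prefix
  D='00' vs G='11': no prefix
  C='01' vs D='00': no prefix
  C='01' vs A='10': no prefix
  C='01' vs G='11': no prefix
  A='10' vs D='00': no prefix
  A='10' vs C='01': no prefix
  A='10' vs G='11': no prefix
  G='11' vs D='00': no prefix
  G='11' vs C='01': no prefix
  G='11' vs A='10': no prefix
No violation found over all pairs.

YES -- this is a valid prefix code. No codeword is a prefix of any other codeword.


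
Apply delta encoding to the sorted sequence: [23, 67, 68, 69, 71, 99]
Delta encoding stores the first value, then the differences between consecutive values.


First value: 23
Deltas:
  67 - 23 = 44
  68 - 67 = 1
  69 - 68 = 1
  71 - 69 = 2
  99 - 71 = 28


Delta encoded: [23, 44, 1, 1, 2, 28]


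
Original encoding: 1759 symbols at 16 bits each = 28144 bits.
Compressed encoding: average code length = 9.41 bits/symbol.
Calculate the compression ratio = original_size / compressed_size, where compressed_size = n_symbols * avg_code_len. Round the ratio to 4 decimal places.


original_size = n_symbols * orig_bits = 1759 * 16 = 28144 bits
compressed_size = n_symbols * avg_code_len = 1759 * 9.41 = 16552.19 bits
ratio = original_size / compressed_size = 28144 / 16552.19 = 1.7003

Compression ratio = 1.7003


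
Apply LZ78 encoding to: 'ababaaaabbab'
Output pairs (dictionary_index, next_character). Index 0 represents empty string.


LZ78 encoding steps:
Dictionary: {0: ''}
Step 1: w='' (idx 0), next='a' -> output (0, 'a'), add 'a' as idx 1
Step 2: w='' (idx 0), next='b' -> output (0, 'b'), add 'b' as idx 2
Step 3: w='a' (idx 1), next='b' -> output (1, 'b'), add 'ab' as idx 3
Step 4: w='a' (idx 1), next='a' -> output (1, 'a'), add 'aa' as idx 4
Step 5: w='aa' (idx 4), next='b' -> output (4, 'b'), add 'aab' as idx 5
Step 6: w='b' (idx 2), next='a' -> output (2, 'a'), add 'ba' as idx 6
Step 7: w='b' (idx 2), end of input -> output (2, '')


Encoded: [(0, 'a'), (0, 'b'), (1, 'b'), (1, 'a'), (4, 'b'), (2, 'a'), (2, '')]


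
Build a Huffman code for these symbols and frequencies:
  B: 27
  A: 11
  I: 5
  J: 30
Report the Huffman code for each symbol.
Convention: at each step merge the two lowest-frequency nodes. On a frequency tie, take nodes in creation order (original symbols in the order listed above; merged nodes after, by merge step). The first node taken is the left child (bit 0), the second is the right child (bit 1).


Huffman tree construction:
Step 1: Merge I(5) + A(11) = 16
Step 2: Merge (I+A)(16) + B(27) = 43
Step 3: Merge J(30) + ((I+A)+B)(43) = 73
Read each symbol's code off the tree from the root (left child = 0, right child = 1).

Codes:
  B: 11 (length 2)
  A: 101 (length 3)
  I: 100 (length 3)
  J: 0 (length 1)
Average code length: 132/73 = 1.8082 bits/symbol


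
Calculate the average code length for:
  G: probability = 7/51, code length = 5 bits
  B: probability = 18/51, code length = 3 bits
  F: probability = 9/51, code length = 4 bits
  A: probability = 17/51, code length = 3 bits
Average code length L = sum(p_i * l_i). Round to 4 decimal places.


Weighted contributions p_i * l_i:
  G: (7/51) * 5 = 35/51
  B: (18/51) * 3 = 54/51
  F: (9/51) * 4 = 36/51
  A: (17/51) * 3 = 51/51
Sum = (35 + 54 + 36 + 51)/51 = 176/51

L = 176/51 = 3.4510 bits/symbol


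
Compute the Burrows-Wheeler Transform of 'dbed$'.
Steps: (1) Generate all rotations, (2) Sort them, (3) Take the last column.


Rotations (sorted):
  0: $dbed -> last char: d
  1: bed$d -> last char: d
  2: d$dbe -> last char: e
  3: dbed$ -> last char: $
  4: ed$db -> last char: b


BWT = dde$b


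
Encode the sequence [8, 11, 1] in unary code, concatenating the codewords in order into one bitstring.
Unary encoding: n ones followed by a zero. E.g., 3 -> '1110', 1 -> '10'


Encode each number as n ones followed by a terminating 0:
  8 -> 111111110 (9 bits)
  11 -> 111111111110 (12 bits)
  1 -> 10 (2 bits)
Total length = 9 + 12 + 2 = 23 bits.

Unary([8, 11, 1]) = 11111111011111111111010 (23 bits)


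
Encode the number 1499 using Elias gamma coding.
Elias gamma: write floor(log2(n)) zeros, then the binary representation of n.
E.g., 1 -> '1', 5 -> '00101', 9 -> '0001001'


num_bits = floor(log2(1499)) + 1 = 11
leading_zeros = num_bits - 1 = 10
binary(1499) = 10111011011

Elias gamma(1499) = '0000000000' + '10111011011' = 000000000010111011011 (21 bits)


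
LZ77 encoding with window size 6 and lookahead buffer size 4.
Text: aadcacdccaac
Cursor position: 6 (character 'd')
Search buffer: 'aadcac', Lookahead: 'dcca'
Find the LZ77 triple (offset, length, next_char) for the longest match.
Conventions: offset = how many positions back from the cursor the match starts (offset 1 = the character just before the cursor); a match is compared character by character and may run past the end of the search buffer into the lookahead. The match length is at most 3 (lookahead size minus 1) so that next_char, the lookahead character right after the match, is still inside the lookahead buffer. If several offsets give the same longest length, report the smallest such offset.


Try each offset into the search buffer:
  offset=1 (pos 5, char 'c'): match length 0
  offset=2 (pos 4, char 'a'): match length 0
  offset=3 (pos 3, char 'c'): match length 0
  offset=4 (pos 2, char 'd'): match length 2
  offset=5 (pos 1, char 'a'): match length 0
  offset=6 (pos 0, char 'a'): match length 0
Longest match has length 2 at offset 4.
next_char = character at position 6 + 2 = 8 -> 'c'

Best match: offset=4, length=2 (matching 'dc' starting at position 2)
LZ77 triple: (4, 2, 'c')


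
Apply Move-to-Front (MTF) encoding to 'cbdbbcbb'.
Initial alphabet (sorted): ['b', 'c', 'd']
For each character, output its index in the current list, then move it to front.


MTF encoding:
'c': index 1 in ['b', 'c', 'd'] -> ['c', 'b', 'd']
'b': index 1 in ['c', 'b', 'd'] -> ['b', 'c', 'd']
'd': index 2 in ['b', 'c', 'd'] -> ['d', 'b', 'c']
'b': index 1 in ['d', 'b', 'c'] -> ['b', 'd', 'c']
'b': index 0 in ['b', 'd', 'c'] -> ['b', 'd', 'c']
'c': index 2 in ['b', 'd', 'c'] -> ['c', 'b', 'd']
'b': index 1 in ['c', 'b', 'd'] -> ['b', 'c', 'd']
'b': index 0 in ['b', 'c', 'd'] -> ['b', 'c', 'd']


Output: [1, 1, 2, 1, 0, 2, 1, 0]


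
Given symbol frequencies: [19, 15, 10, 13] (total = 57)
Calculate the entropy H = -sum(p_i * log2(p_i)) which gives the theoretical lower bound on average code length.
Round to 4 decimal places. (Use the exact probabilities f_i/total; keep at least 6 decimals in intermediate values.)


Per-symbol terms -p_i * log2(p_i) with p_i = f_i/57:
  p = 19/57 = 0.333333: log2(p) = -1.584963, -p*log2(p) = 0.528321
  p = 15/57 = 0.263158: log2(p) = -1.925999, -p*log2(p) = 0.506842
  p = 10/57 = 0.175439: log2(p) = -2.510962, -p*log2(p) = 0.440520
  p = 13/57 = 0.228070: log2(p) = -2.132450, -p*log2(p) = 0.486348
H = 0.528321 + 0.506842 + 0.440520 + 0.486348 = 1.962031

H = 1.962 bits/symbol


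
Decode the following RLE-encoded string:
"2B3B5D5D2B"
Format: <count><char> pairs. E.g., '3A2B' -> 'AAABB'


Expanding each <count><char> pair:
  2B -> 'BB'
  3B -> 'BBB'
  5D -> 'DDDDD'
  5D -> 'DDDDD'
  2B -> 'BB'

Decoded = BBBBBDDDDDDDDDDBB


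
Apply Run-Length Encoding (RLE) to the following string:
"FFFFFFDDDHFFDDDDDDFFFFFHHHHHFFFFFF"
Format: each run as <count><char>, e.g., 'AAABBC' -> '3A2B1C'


Scanning runs left to right:
  i=0: run of 'F' x 6 -> '6F'
  i=6: run of 'D' x 3 -> '3D'
  i=9: run of 'H' x 1 -> '1H'
  i=10: run of 'F' x 2 -> '2F'
  i=12: run of 'D' x 6 -> '6D'
  i=18: run of 'F' x 5 -> '5F'
  i=23: run of 'H' x 5 -> '5H'
  i=28: run of 'F' x 6 -> '6F'

RLE = 6F3D1H2F6D5F5H6F


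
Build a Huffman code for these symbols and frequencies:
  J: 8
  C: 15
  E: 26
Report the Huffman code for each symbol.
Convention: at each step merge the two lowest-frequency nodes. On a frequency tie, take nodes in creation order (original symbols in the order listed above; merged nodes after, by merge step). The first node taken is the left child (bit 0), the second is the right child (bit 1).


Huffman tree construction:
Step 1: Merge J(8) + C(15) = 23
Step 2: Merge (J+C)(23) + E(26) = 49
Read each symbol's code off the tree from the root (left child = 0, right child = 1).

Codes:
  J: 00 (length 2)
  C: 01 (length 2)
  E: 1 (length 1)
Average code length: 72/49 = 1.4694 bits/symbol


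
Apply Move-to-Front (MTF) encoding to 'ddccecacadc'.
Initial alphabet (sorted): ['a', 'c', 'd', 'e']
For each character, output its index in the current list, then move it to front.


MTF encoding:
'd': index 2 in ['a', 'c', 'd', 'e'] -> ['d', 'a', 'c', 'e']
'd': index 0 in ['d', 'a', 'c', 'e'] -> ['d', 'a', 'c', 'e']
'c': index 2 in ['d', 'a', 'c', 'e'] -> ['c', 'd', 'a', 'e']
'c': index 0 in ['c', 'd', 'a', 'e'] -> ['c', 'd', 'a', 'e']
'e': index 3 in ['c', 'd', 'a', 'e'] -> ['e', 'c', 'd', 'a']
'c': index 1 in ['e', 'c', 'd', 'a'] -> ['c', 'e', 'd', 'a']
'a': index 3 in ['c', 'e', 'd', 'a'] -> ['a', 'c', 'e', 'd']
'c': index 1 in ['a', 'c', 'e', 'd'] -> ['c', 'a', 'e', 'd']
'a': index 1 in ['c', 'a', 'e', 'd'] -> ['a', 'c', 'e', 'd']
'd': index 3 in ['a', 'c', 'e', 'd'] -> ['d', 'a', 'c', 'e']
'c': index 2 in ['d', 'a', 'c', 'e'] -> ['c', 'd', 'a', 'e']


Output: [2, 0, 2, 0, 3, 1, 3, 1, 1, 3, 2]


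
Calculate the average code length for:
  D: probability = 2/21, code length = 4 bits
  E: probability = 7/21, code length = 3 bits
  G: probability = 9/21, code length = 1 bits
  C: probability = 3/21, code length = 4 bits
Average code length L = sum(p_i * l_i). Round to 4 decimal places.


Weighted contributions p_i * l_i:
  D: (2/21) * 4 = 8/21
  E: (7/21) * 3 = 21/21
  G: (9/21) * 1 = 9/21
  C: (3/21) * 4 = 12/21
Sum = (8 + 21 + 9 + 12)/21 = 50/21

L = 50/21 = 2.3810 bits/symbol


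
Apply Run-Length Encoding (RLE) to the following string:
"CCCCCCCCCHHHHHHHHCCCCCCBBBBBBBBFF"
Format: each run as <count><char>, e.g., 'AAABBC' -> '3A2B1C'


Scanning runs left to right:
  i=0: run of 'C' x 9 -> '9C'
  i=9: run of 'H' x 8 -> '8H'
  i=17: run of 'C' x 6 -> '6C'
  i=23: run of 'B' x 8 -> '8B'
  i=31: run of 'F' x 2 -> '2F'

RLE = 9C8H6C8B2F


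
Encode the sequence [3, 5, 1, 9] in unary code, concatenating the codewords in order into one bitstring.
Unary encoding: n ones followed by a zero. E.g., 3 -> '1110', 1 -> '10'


Encode each number as n ones followed by a terminating 0:
  3 -> 1110 (4 bits)
  5 -> 111110 (6 bits)
  1 -> 10 (2 bits)
  9 -> 1111111110 (10 bits)
Total length = 4 + 6 + 2 + 10 = 22 bits.

Unary([3, 5, 1, 9]) = 1110111110101111111110 (22 bits)


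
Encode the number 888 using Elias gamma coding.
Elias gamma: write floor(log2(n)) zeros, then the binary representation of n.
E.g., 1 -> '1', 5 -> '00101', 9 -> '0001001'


num_bits = floor(log2(888)) + 1 = 10
leading_zeros = num_bits - 1 = 9
binary(888) = 1101111000

Elias gamma(888) = '000000000' + '1101111000' = 0000000001101111000 (19 bits)


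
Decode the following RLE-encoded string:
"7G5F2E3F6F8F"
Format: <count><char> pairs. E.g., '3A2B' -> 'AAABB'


Expanding each <count><char> pair:
  7G -> 'GGGGGGG'
  5F -> 'FFFFF'
  2E -> 'EE'
  3F -> 'FFF'
  6F -> 'FFFFFF'
  8F -> 'FFFFFFFF'

Decoded = GGGGGGGFFFFFEEFFFFFFFFFFFFFFFFF


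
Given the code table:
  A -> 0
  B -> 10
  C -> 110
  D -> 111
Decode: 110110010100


Decoding:
110 -> C
110 -> C
0 -> A
10 -> B
10 -> B
0 -> A


Result: CCABBA


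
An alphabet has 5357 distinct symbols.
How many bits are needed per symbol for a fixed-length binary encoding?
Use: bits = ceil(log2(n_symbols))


log2(5357) = 12.3872
Bracket: 2^12 = 4096 < 5357 <= 2^13 = 8192
So ceil(log2(5357)) = 13

bits = ceil(log2(5357)) = ceil(12.3872) = 13 bits


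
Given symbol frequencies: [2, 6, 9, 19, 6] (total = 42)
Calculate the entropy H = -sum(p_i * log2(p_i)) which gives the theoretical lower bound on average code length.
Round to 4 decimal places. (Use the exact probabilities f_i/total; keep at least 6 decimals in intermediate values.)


Per-symbol terms -p_i * log2(p_i) with p_i = f_i/42:
  p = 2/42 = 0.047619: log2(p) = -4.392317, -p*log2(p) = 0.209158
  p = 6/42 = 0.142857: log2(p) = -2.807355, -p*log2(p) = 0.401051
  p = 9/42 = 0.214286: log2(p) = -2.222392, -p*log2(p) = 0.476227
  p = 19/42 = 0.452381: log2(p) = -1.144390, -p*log2(p) = 0.517700
  p = 6/42 = 0.142857: log2(p) = -2.807355, -p*log2(p) = 0.401051
H = 0.209158 + 0.401051 + 0.476227 + 0.517700 + 0.401051 = 2.005187

H = 2.0052 bits/symbol


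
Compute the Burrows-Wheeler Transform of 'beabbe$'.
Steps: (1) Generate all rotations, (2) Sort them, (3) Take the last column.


Rotations (sorted):
  0: $beabbe -> last char: e
  1: abbe$be -> last char: e
  2: bbe$bea -> last char: a
  3: be$beab -> last char: b
  4: beabbe$ -> last char: $
  5: e$beabb -> last char: b
  6: eabbe$b -> last char: b


BWT = eeab$bb


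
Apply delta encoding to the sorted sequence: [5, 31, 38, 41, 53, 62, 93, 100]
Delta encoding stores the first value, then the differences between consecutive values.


First value: 5
Deltas:
  31 - 5 = 26
  38 - 31 = 7
  41 - 38 = 3
  53 - 41 = 12
  62 - 53 = 9
  93 - 62 = 31
  100 - 93 = 7


Delta encoded: [5, 26, 7, 3, 12, 9, 31, 7]


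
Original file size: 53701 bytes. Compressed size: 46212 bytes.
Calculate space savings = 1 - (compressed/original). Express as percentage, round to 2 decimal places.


ratio = compressed/original = 46212/53701 = 0.860543
savings = 1 - ratio = 1 - 0.860543 = 0.139457
as a percentage: 0.139457 * 100 = 13.95%

Space savings = 1 - 46212/53701 = 13.95%


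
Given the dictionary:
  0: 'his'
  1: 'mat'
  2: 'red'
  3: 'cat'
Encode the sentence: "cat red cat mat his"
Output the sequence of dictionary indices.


Look up each word in the dictionary:
  'cat' -> 3
  'red' -> 2
  'cat' -> 3
  'mat' -> 1
  'his' -> 0

Encoded: [3, 2, 3, 1, 0]


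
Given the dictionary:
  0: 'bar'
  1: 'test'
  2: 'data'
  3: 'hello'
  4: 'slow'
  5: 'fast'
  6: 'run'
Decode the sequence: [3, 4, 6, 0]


Look up each index in the dictionary:
  3 -> 'hello'
  4 -> 'slow'
  6 -> 'run'
  0 -> 'bar'

Decoded: "hello slow run bar"


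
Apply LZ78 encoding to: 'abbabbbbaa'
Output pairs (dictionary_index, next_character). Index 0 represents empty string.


LZ78 encoding steps:
Dictionary: {0: ''}
Step 1: w='' (idx 0), next='a' -> output (0, 'a'), add 'a' as idx 1
Step 2: w='' (idx 0), next='b' -> output (0, 'b'), add 'b' as idx 2
Step 3: w='b' (idx 2), next='a' -> output (2, 'a'), add 'ba' as idx 3
Step 4: w='b' (idx 2), next='b' -> output (2, 'b'), add 'bb' as idx 4
Step 5: w='bb' (idx 4), next='a' -> output (4, 'a'), add 'bba' as idx 5
Step 6: w='a' (idx 1), end of input -> output (1, '')


Encoded: [(0, 'a'), (0, 'b'), (2, 'a'), (2, 'b'), (4, 'a'), (1, '')]


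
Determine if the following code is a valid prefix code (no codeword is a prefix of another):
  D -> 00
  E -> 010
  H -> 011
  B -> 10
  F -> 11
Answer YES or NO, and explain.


Checking each pair (does one codeword prefix another?):
  D='00' vs E='010': no prefix
  D='00' vs H='011': no prefix
  D='00' vs B='10': no prefix
  D='00' vs F='11': no prefix
  E='010' vs D='00': no prefix
  E='010' vs H='011': no prefix
  E='010' vs B='10': no prefix
  E='010' vs F='11': no prefix
  H='011' vs D='00': no prefix
  H='011' vs E='010': no prefix
  H='011' vs B='10': no prefix
  H='011' vs F='11': no prefix
  B='10' vs D='00': no prefix
  B='10' vs E='010': no prefix
  B='10' vs H='011': no prefix
  B='10' vs F='11': no prefix
  F='11' vs D='00': no prefix
  F='11' vs E='010': no prefix
  F='11' vs H='011': no prefix
  F='11' vs B='10': no prefix
No violation found over all pairs.

YES -- this is a valid prefix code. No codeword is a prefix of any other codeword.


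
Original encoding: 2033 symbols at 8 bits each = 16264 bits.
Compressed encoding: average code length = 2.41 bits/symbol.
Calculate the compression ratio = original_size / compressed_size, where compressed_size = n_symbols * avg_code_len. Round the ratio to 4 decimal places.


original_size = n_symbols * orig_bits = 2033 * 8 = 16264 bits
compressed_size = n_symbols * avg_code_len = 2033 * 2.41 = 4899.53 bits
ratio = original_size / compressed_size = 16264 / 4899.53 = 3.3195

Compression ratio = 3.3195


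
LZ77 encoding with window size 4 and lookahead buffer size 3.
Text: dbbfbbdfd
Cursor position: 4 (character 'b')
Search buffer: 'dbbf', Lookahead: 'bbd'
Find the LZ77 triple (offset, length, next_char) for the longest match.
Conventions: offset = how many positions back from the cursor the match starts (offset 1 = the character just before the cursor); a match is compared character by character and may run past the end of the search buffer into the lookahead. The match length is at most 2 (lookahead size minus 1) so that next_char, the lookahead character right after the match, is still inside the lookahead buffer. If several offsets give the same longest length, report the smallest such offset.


Try each offset into the search buffer:
  offset=1 (pos 3, char 'f'): match length 0
  offset=2 (pos 2, char 'b'): match length 1
  offset=3 (pos 1, char 'b'): match length 2
  offset=4 (pos 0, char 'd'): match length 0
Longest match has length 2 at offset 3.
next_char = character at position 4 + 2 = 6 -> 'd'

Best match: offset=3, length=2 (matching 'bb' starting at position 1)
LZ77 triple: (3, 2, 'd')


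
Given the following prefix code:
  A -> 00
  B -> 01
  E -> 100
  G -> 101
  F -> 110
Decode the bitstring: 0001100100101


Decoding step by step:
Bits 00 -> A
Bits 01 -> B
Bits 100 -> E
Bits 100 -> E
Bits 101 -> G


Decoded message: ABEEG


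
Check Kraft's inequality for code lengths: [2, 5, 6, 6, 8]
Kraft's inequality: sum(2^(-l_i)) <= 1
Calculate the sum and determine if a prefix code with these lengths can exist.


Sum = 2^(-2) + 2^(-5) + 2^(-6) + 2^(-6) + 2^(-8)
    = 0.25 + 0.03125 + 0.015625 + 0.015625 + 0.00390625
    = 81/256 = 0.31640625
Since 0.31640625 <= 1, Kraft's inequality IS satisfied.
A prefix code with these lengths CAN exist.

Kraft sum = 0.31640625. Satisfied.


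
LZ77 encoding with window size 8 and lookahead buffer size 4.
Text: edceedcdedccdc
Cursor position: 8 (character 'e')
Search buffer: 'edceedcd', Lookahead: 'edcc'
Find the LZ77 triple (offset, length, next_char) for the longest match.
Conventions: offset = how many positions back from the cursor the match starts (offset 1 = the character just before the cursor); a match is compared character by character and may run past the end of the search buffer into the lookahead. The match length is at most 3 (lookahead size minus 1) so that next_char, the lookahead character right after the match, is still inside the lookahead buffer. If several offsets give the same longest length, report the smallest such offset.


Try each offset into the search buffer:
  offset=1 (pos 7, char 'd'): match length 0
  offset=2 (pos 6, char 'c'): match length 0
  offset=3 (pos 5, char 'd'): match length 0
  offset=4 (pos 4, char 'e'): match length 3
  offset=5 (pos 3, char 'e'): match length 1
  offset=6 (pos 2, char 'c'): match length 0
  offset=7 (pos 1, char 'd'): match length 0
  offset=8 (pos 0, char 'e'): match length 3
Longest match has length 3, found at offsets 4, 8; take the smallest, offset 4.
next_char = character at position 8 + 3 = 11 -> 'c'

Best match: offset=4, length=3 (matching 'edc' starting at position 4)
LZ77 triple: (4, 3, 'c')


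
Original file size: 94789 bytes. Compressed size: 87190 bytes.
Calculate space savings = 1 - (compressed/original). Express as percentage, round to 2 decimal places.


ratio = compressed/original = 87190/94789 = 0.919832
savings = 1 - ratio = 1 - 0.919832 = 0.080168
as a percentage: 0.080168 * 100 = 8.02%

Space savings = 1 - 87190/94789 = 8.02%


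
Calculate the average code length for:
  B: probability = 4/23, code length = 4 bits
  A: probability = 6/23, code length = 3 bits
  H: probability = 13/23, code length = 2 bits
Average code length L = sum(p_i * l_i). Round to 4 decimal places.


Weighted contributions p_i * l_i:
  B: (4/23) * 4 = 16/23
  A: (6/23) * 3 = 18/23
  H: (13/23) * 2 = 26/23
Sum = (16 + 18 + 26)/23 = 60/23

L = 60/23 = 2.6087 bits/symbol


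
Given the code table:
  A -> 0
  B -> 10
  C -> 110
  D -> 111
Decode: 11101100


Decoding:
111 -> D
0 -> A
110 -> C
0 -> A


Result: DACA


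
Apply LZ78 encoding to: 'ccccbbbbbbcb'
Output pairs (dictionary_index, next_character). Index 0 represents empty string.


LZ78 encoding steps:
Dictionary: {0: ''}
Step 1: w='' (idx 0), next='c' -> output (0, 'c'), add 'c' as idx 1
Step 2: w='c' (idx 1), next='c' -> output (1, 'c'), add 'cc' as idx 2
Step 3: w='c' (idx 1), next='b' -> output (1, 'b'), add 'cb' as idx 3
Step 4: w='' (idx 0), next='b' -> output (0, 'b'), add 'b' as idx 4
Step 5: w='b' (idx 4), next='b' -> output (4, 'b'), add 'bb' as idx 5
Step 6: w='bb' (idx 5), next='c' -> output (5, 'c'), add 'bbc' as idx 6
Step 7: w='b' (idx 4), end of input -> output (4, '')


Encoded: [(0, 'c'), (1, 'c'), (1, 'b'), (0, 'b'), (4, 'b'), (5, 'c'), (4, '')]


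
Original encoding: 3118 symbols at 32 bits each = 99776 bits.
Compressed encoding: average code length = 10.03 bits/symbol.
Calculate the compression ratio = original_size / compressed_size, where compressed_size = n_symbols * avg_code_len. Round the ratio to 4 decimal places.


original_size = n_symbols * orig_bits = 3118 * 32 = 99776 bits
compressed_size = n_symbols * avg_code_len = 3118 * 10.03 = 31273.54 bits
ratio = original_size / compressed_size = 99776 / 31273.54 = 3.1904

Compression ratio = 3.1904


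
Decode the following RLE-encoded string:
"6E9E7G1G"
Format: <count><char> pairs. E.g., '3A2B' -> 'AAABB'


Expanding each <count><char> pair:
  6E -> 'EEEEEE'
  9E -> 'EEEEEEEEE'
  7G -> 'GGGGGGG'
  1G -> 'G'

Decoded = EEEEEEEEEEEEEEEGGGGGGGG


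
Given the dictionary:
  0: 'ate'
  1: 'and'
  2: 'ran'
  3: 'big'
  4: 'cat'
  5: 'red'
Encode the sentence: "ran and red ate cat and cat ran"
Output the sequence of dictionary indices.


Look up each word in the dictionary:
  'ran' -> 2
  'and' -> 1
  'red' -> 5
  'ate' -> 0
  'cat' -> 4
  'and' -> 1
  'cat' -> 4
  'ran' -> 2

Encoded: [2, 1, 5, 0, 4, 1, 4, 2]


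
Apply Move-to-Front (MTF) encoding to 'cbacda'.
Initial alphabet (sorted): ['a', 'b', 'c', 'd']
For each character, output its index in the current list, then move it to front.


MTF encoding:
'c': index 2 in ['a', 'b', 'c', 'd'] -> ['c', 'a', 'b', 'd']
'b': index 2 in ['c', 'a', 'b', 'd'] -> ['b', 'c', 'a', 'd']
'a': index 2 in ['b', 'c', 'a', 'd'] -> ['a', 'b', 'c', 'd']
'c': index 2 in ['a', 'b', 'c', 'd'] -> ['c', 'a', 'b', 'd']
'd': index 3 in ['c', 'a', 'b', 'd'] -> ['d', 'c', 'a', 'b']
'a': index 2 in ['d', 'c', 'a', 'b'] -> ['a', 'd', 'c', 'b']


Output: [2, 2, 2, 2, 3, 2]


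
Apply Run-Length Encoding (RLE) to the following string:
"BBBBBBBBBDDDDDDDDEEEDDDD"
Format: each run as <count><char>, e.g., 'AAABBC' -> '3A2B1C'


Scanning runs left to right:
  i=0: run of 'B' x 9 -> '9B'
  i=9: run of 'D' x 8 -> '8D'
  i=17: run of 'E' x 3 -> '3E'
  i=20: run of 'D' x 4 -> '4D'

RLE = 9B8D3E4D


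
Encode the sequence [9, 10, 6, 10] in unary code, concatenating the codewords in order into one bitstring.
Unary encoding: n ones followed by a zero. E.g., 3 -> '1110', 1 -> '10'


Encode each number as n ones followed by a terminating 0:
  9 -> 1111111110 (10 bits)
  10 -> 11111111110 (11 bits)
  6 -> 1111110 (7 bits)
  10 -> 11111111110 (11 bits)
Total length = 10 + 11 + 7 + 11 = 39 bits.

Unary([9, 10, 6, 10]) = 111111111011111111110111111011111111110 (39 bits)


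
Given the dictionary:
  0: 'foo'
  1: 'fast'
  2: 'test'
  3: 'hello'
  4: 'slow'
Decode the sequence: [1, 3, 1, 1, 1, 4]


Look up each index in the dictionary:
  1 -> 'fast'
  3 -> 'hello'
  1 -> 'fast'
  1 -> 'fast'
  1 -> 'fast'
  4 -> 'slow'

Decoded: "fast hello fast fast fast slow"


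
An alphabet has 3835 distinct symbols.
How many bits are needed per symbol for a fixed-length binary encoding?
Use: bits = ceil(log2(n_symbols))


log2(3835) = 11.905
Bracket: 2^11 = 2048 < 3835 <= 2^12 = 4096
So ceil(log2(3835)) = 12

bits = ceil(log2(3835)) = ceil(11.905) = 12 bits


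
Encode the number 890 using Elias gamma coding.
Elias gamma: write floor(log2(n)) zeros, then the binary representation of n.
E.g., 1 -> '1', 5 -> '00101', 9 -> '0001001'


num_bits = floor(log2(890)) + 1 = 10
leading_zeros = num_bits - 1 = 9
binary(890) = 1101111010

Elias gamma(890) = '000000000' + '1101111010' = 0000000001101111010 (19 bits)


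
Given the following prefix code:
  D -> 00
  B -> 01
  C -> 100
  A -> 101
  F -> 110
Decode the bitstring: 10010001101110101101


Decoding step by step:
Bits 100 -> C
Bits 100 -> C
Bits 01 -> B
Bits 101 -> A
Bits 110 -> F
Bits 101 -> A
Bits 101 -> A


Decoded message: CCBAFAA


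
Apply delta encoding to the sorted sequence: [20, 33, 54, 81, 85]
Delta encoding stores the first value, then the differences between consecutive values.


First value: 20
Deltas:
  33 - 20 = 13
  54 - 33 = 21
  81 - 54 = 27
  85 - 81 = 4


Delta encoded: [20, 13, 21, 27, 4]


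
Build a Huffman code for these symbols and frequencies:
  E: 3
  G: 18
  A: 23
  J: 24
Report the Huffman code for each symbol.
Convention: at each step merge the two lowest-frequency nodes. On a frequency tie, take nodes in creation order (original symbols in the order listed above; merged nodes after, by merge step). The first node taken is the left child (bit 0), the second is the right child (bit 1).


Huffman tree construction:
Step 1: Merge E(3) + G(18) = 21
Step 2: Merge (E+G)(21) + A(23) = 44
Step 3: Merge J(24) + ((E+G)+A)(44) = 68
Read each symbol's code off the tree from the root (left child = 0, right child = 1).

Codes:
  E: 100 (length 3)
  G: 101 (length 3)
  A: 11 (length 2)
  J: 0 (length 1)
Average code length: 133/68 = 1.9559 bits/symbol


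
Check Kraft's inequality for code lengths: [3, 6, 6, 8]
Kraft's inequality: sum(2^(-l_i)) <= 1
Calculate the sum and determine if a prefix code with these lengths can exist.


Sum = 2^(-3) + 2^(-6) + 2^(-6) + 2^(-8)
    = 0.125 + 0.015625 + 0.015625 + 0.00390625
    = 41/256 = 0.16015625
Since 0.16015625 <= 1, Kraft's inequality IS satisfied.
A prefix code with these lengths CAN exist.

Kraft sum = 0.16015625. Satisfied.


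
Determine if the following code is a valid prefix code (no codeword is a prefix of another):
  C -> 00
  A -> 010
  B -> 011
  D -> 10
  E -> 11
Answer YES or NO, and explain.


Checking each pair (does one codeword prefix another?):
  C='00' vs A='010': no prefix
  C='00' vs B='011': no prefix
  C='00' vs D='10': no prefix
  C='00' vs E='11': no prefix
  A='010' vs C='00': no prefix
  A='010' vs B='011': no prefix
  A='010' vs D='10': no prefix
  A='010' vs E='11': no prefix
  B='011' vs C='00': no prefix
  B='011' vs A='010': no prefix
  B='011' vs D='10': no prefix
  B='011' vs E='11': no prefix
  D='10' vs C='00': no prefix
  D='10' vs A='010': no prefix
  D='10' vs B='011': no prefix
  D='10' vs E='11': no prefix
  E='11' vs C='00': no prefix
  E='11' vs A='010': no prefix
  E='11' vs B='011': no prefix
  E='11' vs D='10': no prefix
No violation found over all pairs.

YES -- this is a valid prefix code. No codeword is a prefix of any other codeword.


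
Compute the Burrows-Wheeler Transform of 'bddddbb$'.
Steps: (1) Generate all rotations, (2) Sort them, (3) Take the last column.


Rotations (sorted):
  0: $bddddbb -> last char: b
  1: b$bddddb -> last char: b
  2: bb$bdddd -> last char: d
  3: bddddbb$ -> last char: $
  4: dbb$bddd -> last char: d
  5: ddbb$bdd -> last char: d
  6: dddbb$bd -> last char: d
  7: ddddbb$b -> last char: b


BWT = bbd$dddb


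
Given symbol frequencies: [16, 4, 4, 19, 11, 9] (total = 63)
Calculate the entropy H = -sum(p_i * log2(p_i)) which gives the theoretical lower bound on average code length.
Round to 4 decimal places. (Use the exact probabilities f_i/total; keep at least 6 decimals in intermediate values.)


Per-symbol terms -p_i * log2(p_i) with p_i = f_i/63:
  p = 16/63 = 0.253968: log2(p) = -1.977280, -p*log2(p) = 0.502166
  p = 4/63 = 0.063492: log2(p) = -3.977280, -p*log2(p) = 0.252526
  p = 4/63 = 0.063492: log2(p) = -3.977280, -p*log2(p) = 0.252526
  p = 19/63 = 0.301587: log2(p) = -1.729352, -p*log2(p) = 0.521551
  p = 11/63 = 0.174603: log2(p) = -2.517848, -p*log2(p) = 0.439624
  p = 9/63 = 0.142857: log2(p) = -2.807355, -p*log2(p) = 0.401051
H = 0.502166 + 0.252526 + 0.252526 + 0.521551 + 0.439624 + 0.401051 = 2.369444

H = 2.3694 bits/symbol


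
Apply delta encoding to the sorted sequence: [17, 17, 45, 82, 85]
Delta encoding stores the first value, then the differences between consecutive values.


First value: 17
Deltas:
  17 - 17 = 0
  45 - 17 = 28
  82 - 45 = 37
  85 - 82 = 3


Delta encoded: [17, 0, 28, 37, 3]


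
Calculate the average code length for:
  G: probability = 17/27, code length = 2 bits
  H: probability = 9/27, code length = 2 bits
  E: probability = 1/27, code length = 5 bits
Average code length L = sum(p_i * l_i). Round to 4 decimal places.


Weighted contributions p_i * l_i:
  G: (17/27) * 2 = 34/27
  H: (9/27) * 2 = 18/27
  E: (1/27) * 5 = 5/27
Sum = (34 + 18 + 5)/27 = 57/27

L = 57/27 = 2.1111 bits/symbol


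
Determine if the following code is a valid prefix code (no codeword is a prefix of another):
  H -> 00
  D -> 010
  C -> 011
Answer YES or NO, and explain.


Checking each pair (does one codeword prefix another?):
  H='00' vs D='010': no prefix
  H='00' vs C='011': no prefix
  D='010' vs H='00': no prefix
  D='010' vs C='011': no prefix
  C='011' vs H='00': no prefix
  C='011' vs D='010': no prefix
No violation found over all pairs.

YES -- this is a valid prefix code. No codeword is a prefix of any other codeword.


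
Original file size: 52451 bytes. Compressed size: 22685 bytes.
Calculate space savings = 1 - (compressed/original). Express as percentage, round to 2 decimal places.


ratio = compressed/original = 22685/52451 = 0.432499
savings = 1 - ratio = 1 - 0.432499 = 0.567501
as a percentage: 0.567501 * 100 = 56.75%

Space savings = 1 - 22685/52451 = 56.75%


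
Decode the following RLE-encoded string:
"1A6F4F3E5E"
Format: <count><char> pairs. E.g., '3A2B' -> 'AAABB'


Expanding each <count><char> pair:
  1A -> 'A'
  6F -> 'FFFFFF'
  4F -> 'FFFF'
  3E -> 'EEE'
  5E -> 'EEEEE'

Decoded = AFFFFFFFFFFEEEEEEEE


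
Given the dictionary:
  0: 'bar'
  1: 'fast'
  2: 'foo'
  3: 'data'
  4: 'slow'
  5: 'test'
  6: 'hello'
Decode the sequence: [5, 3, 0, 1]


Look up each index in the dictionary:
  5 -> 'test'
  3 -> 'data'
  0 -> 'bar'
  1 -> 'fast'

Decoded: "test data bar fast"


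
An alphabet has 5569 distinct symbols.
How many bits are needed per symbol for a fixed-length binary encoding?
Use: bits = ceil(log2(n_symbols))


log2(5569) = 12.4432
Bracket: 2^12 = 4096 < 5569 <= 2^13 = 8192
So ceil(log2(5569)) = 13

bits = ceil(log2(5569)) = ceil(12.4432) = 13 bits


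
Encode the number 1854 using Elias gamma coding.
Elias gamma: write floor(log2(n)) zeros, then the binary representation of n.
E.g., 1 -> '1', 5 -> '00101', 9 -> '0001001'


num_bits = floor(log2(1854)) + 1 = 11
leading_zeros = num_bits - 1 = 10
binary(1854) = 11100111110

Elias gamma(1854) = '0000000000' + '11100111110' = 000000000011100111110 (21 bits)


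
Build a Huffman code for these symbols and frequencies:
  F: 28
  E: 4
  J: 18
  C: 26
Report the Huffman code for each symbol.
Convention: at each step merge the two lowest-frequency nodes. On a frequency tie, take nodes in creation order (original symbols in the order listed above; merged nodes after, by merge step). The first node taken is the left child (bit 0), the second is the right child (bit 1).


Huffman tree construction:
Step 1: Merge E(4) + J(18) = 22
Step 2: Merge (E+J)(22) + C(26) = 48
Step 3: Merge F(28) + ((E+J)+C)(48) = 76
Read each symbol's code off the tree from the root (left child = 0, right child = 1).

Codes:
  F: 0 (length 1)
  E: 100 (length 3)
  J: 101 (length 3)
  C: 11 (length 2)
Average code length: 146/76 = 1.9211 bits/symbol
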